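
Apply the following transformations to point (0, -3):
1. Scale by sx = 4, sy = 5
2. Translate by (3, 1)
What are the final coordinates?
(3, -14)

Step 1: Scale (0, -3) by (sx, sy) = (4, 5) → (0, -15)
Step 2: Translate by (3, 1) → (3, -14)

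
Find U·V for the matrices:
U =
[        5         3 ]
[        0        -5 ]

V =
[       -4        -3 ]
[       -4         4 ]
UV =
[      -32        -3 ]
[       20       -20 ]

Matrix multiplication: (UV)[i][j] = sum over k of U[i][k] * V[k][j].
  (UV)[0][0] = (5)*(-4) + (3)*(-4) = -32
  (UV)[0][1] = (5)*(-3) + (3)*(4) = -3
  (UV)[1][0] = (0)*(-4) + (-5)*(-4) = 20
  (UV)[1][1] = (0)*(-3) + (-5)*(4) = -20
UV =
[      -32        -3 ]
[       20       -20 ]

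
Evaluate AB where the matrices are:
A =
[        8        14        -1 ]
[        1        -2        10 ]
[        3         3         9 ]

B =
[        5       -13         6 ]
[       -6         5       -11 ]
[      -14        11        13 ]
AB =
[      -30       -45      -119 ]
[     -123        87       158 ]
[     -129        75       102 ]

Matrix multiplication: (AB)[i][j] = sum over k of A[i][k] * B[k][j].
  (AB)[0][0] = (8)*(5) + (14)*(-6) + (-1)*(-14) = -30
  (AB)[0][1] = (8)*(-13) + (14)*(5) + (-1)*(11) = -45
  (AB)[0][2] = (8)*(6) + (14)*(-11) + (-1)*(13) = -119
  (AB)[1][0] = (1)*(5) + (-2)*(-6) + (10)*(-14) = -123
  (AB)[1][1] = (1)*(-13) + (-2)*(5) + (10)*(11) = 87
  (AB)[1][2] = (1)*(6) + (-2)*(-11) + (10)*(13) = 158
  (AB)[2][0] = (3)*(5) + (3)*(-6) + (9)*(-14) = -129
  (AB)[2][1] = (3)*(-13) + (3)*(5) + (9)*(11) = 75
  (AB)[2][2] = (3)*(6) + (3)*(-11) + (9)*(13) = 102
AB =
[      -30       -45      -119 ]
[     -123        87       158 ]
[     -129        75       102 ]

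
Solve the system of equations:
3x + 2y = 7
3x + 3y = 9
x = 1, y = 2

Use elimination (row reduction):
Equation 1: 3x + 2y = 7.
Equation 2: 3x + 3y = 9.
Multiply Eq1 by 3 and Eq2 by 3: 9x + 6y = 21;  9x + 9y = 27.
Subtract: (3)y = 6, so y = 2.
Back-substitute into Eq1: 3x + 2*(2) = 7, so x = 1.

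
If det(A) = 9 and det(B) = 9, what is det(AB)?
81

Use the multiplicative property of determinants: det(AB) = det(A)*det(B).
det(AB) = (9)*(9) = 81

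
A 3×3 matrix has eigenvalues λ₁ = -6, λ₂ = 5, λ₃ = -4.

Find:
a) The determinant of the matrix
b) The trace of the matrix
det = 120, trace = -5

Two standard eigenvalue identities:
- det(A) equals the product of the eigenvalues (counted with multiplicity).
- trace(A) equals the sum of the eigenvalues.
det(A) = (-6)*(5)*(-4) = 120.
trace(A) = -6 + 5 - 4 = -5.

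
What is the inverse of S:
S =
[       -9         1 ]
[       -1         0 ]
det(S) = 1
S⁻¹ =
[        0        -1 ]
[        1        -9 ]

For a 2×2 matrix S = [[a, b], [c, d]] with det(S) ≠ 0, S⁻¹ = (1/det(S)) * [[d, -b], [-c, a]].
det(S) = (-9)*(0) - (1)*(-1) = 0 + 1 = 1.
S⁻¹ = (1/1) * [[0, -1], [1, -9]].
Dividing each entry by 1 and reducing:
S⁻¹ =
[        0        -1 ]
[        1        -9 ]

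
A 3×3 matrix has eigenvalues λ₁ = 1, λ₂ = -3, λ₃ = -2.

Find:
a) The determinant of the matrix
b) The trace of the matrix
det = 6, trace = -4

Two standard eigenvalue identities:
- det(A) equals the product of the eigenvalues (counted with multiplicity).
- trace(A) equals the sum of the eigenvalues.
det(A) = (1)*(-3)*(-2) = 6.
trace(A) = 1 - 3 - 2 = -4.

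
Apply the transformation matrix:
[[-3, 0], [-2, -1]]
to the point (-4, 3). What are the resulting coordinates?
(12, 5)

Matrix multiplication:
[[-3, 0], [-2, -1]] × [-4, 3]ᵀ
= [-3×-4 + 0×3, -2×-4 + -1×3]ᵀ
= [12.0000, 5.0000]ᵀ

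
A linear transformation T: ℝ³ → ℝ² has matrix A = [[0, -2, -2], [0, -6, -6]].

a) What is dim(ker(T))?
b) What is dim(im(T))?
dim(ker) = 2, dim(im) = 1

Observe that row 2 = 3 × row 1 (so the rows are linearly dependent).
Thus rank(A) = 1 (only one linearly independent row).
dim(im(T)) = rank(A) = 1.
By the rank-nullity theorem applied to T: ℝ³ → ℝ², rank(A) + nullity(A) = 3 (the domain dimension), so dim(ker(T)) = 3 - 1 = 2.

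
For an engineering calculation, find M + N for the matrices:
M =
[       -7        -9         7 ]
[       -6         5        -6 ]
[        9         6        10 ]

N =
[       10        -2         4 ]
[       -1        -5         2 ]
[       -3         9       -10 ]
M + N =
[        3       -11        11 ]
[       -7         0        -4 ]
[        6        15         0 ]

Matrix addition is elementwise: (M+N)[i][j] = M[i][j] + N[i][j].
  (M+N)[0][0] = (-7) + (10) = 3
  (M+N)[0][1] = (-9) + (-2) = -11
  (M+N)[0][2] = (7) + (4) = 11
  (M+N)[1][0] = (-6) + (-1) = -7
  (M+N)[1][1] = (5) + (-5) = 0
  (M+N)[1][2] = (-6) + (2) = -4
  (M+N)[2][0] = (9) + (-3) = 6
  (M+N)[2][1] = (6) + (9) = 15
  (M+N)[2][2] = (10) + (-10) = 0
M + N =
[        3       -11        11 ]
[       -7         0        -4 ]
[        6        15         0 ]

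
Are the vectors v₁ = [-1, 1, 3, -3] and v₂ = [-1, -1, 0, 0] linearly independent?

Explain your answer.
Yes, linearly independent

Two vectors are linearly dependent iff one is a scalar multiple of the other.
No single scalar k satisfies v₂ = k·v₁ (the ratios of corresponding entries disagree), so v₁ and v₂ are linearly independent.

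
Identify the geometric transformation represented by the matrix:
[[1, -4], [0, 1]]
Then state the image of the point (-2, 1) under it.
horizontal shear with factor -4; image of (-2, 1) is (-6, 1)

The matrix [[1, k], [0, 1]] sends (x, y) to (x + -4y, y), leaving the y-coordinate fixed: a horizontal shear.
The matrix [[1, -4], [0, 1]] represents: horizontal shear with factor -4.
Applying it to (-2, 1): [1·-2 + -4·1, 0·-2 + 1·1] = (-6, 1).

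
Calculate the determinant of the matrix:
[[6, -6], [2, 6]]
48

For a 2×2 matrix [[a, b], [c, d]], det = ad - bc
det = (6)(6) - (-6)(2) = 36 - -12 = 48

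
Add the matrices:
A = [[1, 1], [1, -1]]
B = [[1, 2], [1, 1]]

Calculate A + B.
[[2, 3], [2, 0]]

Add corresponding elements:
(1)+(1)=2
(1)+(2)=3
(1)+(1)=2
(-1)+(1)=0
A + B = [[2, 3], [2, 0]]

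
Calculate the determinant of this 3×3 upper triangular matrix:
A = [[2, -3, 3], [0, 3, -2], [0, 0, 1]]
6

The determinant of a triangular matrix is the product of its diagonal entries (the off-diagonal entries above the diagonal do not affect it).
det(A) = (2) * (3) * (1) = 6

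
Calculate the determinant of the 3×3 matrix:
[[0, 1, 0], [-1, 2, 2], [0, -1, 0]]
0

Expansion along first row:
det = 0·det([[2,2],[-1,0]]) - 1·det([[-1,2],[0,0]]) + 0·det([[-1,2],[0,-1]])
    = 0·(2·0 - 2·-1) - 1·(-1·0 - 2·0) + 0·(-1·-1 - 2·0)
    = 0·2 - 1·0 + 0·1
    = 0 + 0 + 0 = 0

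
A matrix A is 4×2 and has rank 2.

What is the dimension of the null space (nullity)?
0

The rank-nullity theorem for an m×n matrix states:
rank(A) + nullity(A) = n (the number of columns).
Here n = 2 and rank(A) = 2, so nullity(A) = 2 - 2 = 0.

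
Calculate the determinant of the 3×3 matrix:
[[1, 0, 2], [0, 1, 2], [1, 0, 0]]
-2

Expansion along first row:
det = 1·det([[1,2],[0,0]]) - 0·det([[0,2],[1,0]]) + 2·det([[0,1],[1,0]])
    = 1·(1·0 - 2·0) - 0·(0·0 - 2·1) + 2·(0·0 - 1·1)
    = 1·0 - 0·-2 + 2·-1
    = 0 + 0 + -2 = -2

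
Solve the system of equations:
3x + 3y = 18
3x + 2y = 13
x = 1, y = 5

Use elimination (row reduction):
Equation 1: 3x + 3y = 18.
Equation 2: 3x + 2y = 13.
Multiply Eq1 by 3 and Eq2 by 3: 9x + 9y = 54;  9x + 6y = 39.
Subtract: (-3)y = -15, so y = 5.
Back-substitute into Eq1: 3x + 3*(5) = 18, so x = 1.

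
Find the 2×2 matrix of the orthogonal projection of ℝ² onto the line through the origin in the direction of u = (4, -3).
[[16/25, -12/25], [-12/25, 9/25]]

The orthogonal projection onto the line spanned by a nonzero vector u = (a, b) has matrix P = (u uᵀ) / (uᵀ u) = (1/(a² + b²)) · [[a², ab], [ab, b²]].
Here u = (4, -3), so a² + b² = 16 + 9 = 25.
P = (1/25) · [[16, -12], [-12, 9]] = [[16/25, -12/25], [-12/25, 9/25]].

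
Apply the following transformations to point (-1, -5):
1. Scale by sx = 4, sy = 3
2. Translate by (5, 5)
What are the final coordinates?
(1, -10)

Step 1: Scale (-1, -5) by (sx, sy) = (4, 3) → (-4, -15)
Step 2: Translate by (5, 5) → (1, -10)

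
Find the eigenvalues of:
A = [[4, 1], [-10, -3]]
λ = -1, 2

Solve det(A - λI) = 0. For a 2×2 matrix this is λ² - (trace)λ + det = 0.
trace(A) = 4 - 3 = 1.
det(A) = (4)*(-3) - (1)*(-10) = -12 + 10 = -2.
Characteristic equation: λ² - (1)λ + (-2) = 0.
Discriminant: (1)² - 4*(-2) = 1 + 8 = 9.
Roots: λ = (1 ± √9) / 2 = -1, 2.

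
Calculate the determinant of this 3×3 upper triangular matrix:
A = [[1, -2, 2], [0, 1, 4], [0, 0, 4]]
4

The determinant of a triangular matrix is the product of its diagonal entries (the off-diagonal entries above the diagonal do not affect it).
det(A) = (1) * (1) * (4) = 4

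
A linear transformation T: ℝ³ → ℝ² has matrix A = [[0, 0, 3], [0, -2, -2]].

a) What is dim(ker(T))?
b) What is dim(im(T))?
dim(ker) = 1, dim(im) = 2

The two rows are not scalar multiples of one another (no single k satisfies row 2 = k × row 1), so they are linearly independent.
Thus rank(A) = 2.
dim(im(T)) = rank(A) = 2.
By the rank-nullity theorem applied to T: ℝ³ → ℝ², rank(A) + nullity(A) = 3 (the domain dimension), so dim(ker(T)) = 3 - 2 = 1.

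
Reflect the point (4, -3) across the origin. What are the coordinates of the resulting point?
(-4, 3)

Reflection across origin: (4, -3) → (-4, 3)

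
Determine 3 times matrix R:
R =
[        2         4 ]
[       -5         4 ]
3R =
[        6        12 ]
[      -15        12 ]

Scalar multiplication is elementwise: (3R)[i][j] = 3 * R[i][j].
  (3R)[0][0] = 3 * (2) = 6
  (3R)[0][1] = 3 * (4) = 12
  (3R)[1][0] = 3 * (-5) = -15
  (3R)[1][1] = 3 * (4) = 12
3R =
[        6        12 ]
[      -15        12 ]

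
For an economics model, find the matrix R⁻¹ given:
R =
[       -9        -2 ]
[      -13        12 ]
det(R) = -134
R⁻¹ =
[    -6/67     -1/67 ]
[  -13/134     9/134 ]

For a 2×2 matrix R = [[a, b], [c, d]] with det(R) ≠ 0, R⁻¹ = (1/det(R)) * [[d, -b], [-c, a]].
det(R) = (-9)*(12) - (-2)*(-13) = -108 - 26 = -134.
R⁻¹ = (1/-134) * [[12, 2], [13, -9]].
Dividing each entry by -134 and reducing:
R⁻¹ =
[    -6/67     -1/67 ]
[  -13/134     9/134 ]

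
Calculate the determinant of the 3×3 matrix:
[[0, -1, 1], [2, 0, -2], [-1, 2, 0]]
2

Expansion along first row:
det = 0·det([[0,-2],[2,0]]) - -1·det([[2,-2],[-1,0]]) + 1·det([[2,0],[-1,2]])
    = 0·(0·0 - -2·2) - -1·(2·0 - -2·-1) + 1·(2·2 - 0·-1)
    = 0·4 - -1·-2 + 1·4
    = 0 + -2 + 4 = 2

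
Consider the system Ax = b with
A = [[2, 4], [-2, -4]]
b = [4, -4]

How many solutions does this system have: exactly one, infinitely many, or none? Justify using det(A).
Infinitely many solutions

det(A) = (2)*(-4) - (4)*(-2) = 0, so A is singular (column 2 is 2 times column 1).
b = [4, -4] = 2 * column 1 of A, so b lies in the column space of A.
A singular matrix whose right-hand side is in its column space gives a 1-parameter family of solutions — infinitely many.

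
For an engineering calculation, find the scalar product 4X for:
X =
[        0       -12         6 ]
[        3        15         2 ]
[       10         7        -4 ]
4X =
[        0       -48        24 ]
[       12        60         8 ]
[       40        28       -16 ]

Scalar multiplication is elementwise: (4X)[i][j] = 4 * X[i][j].
  (4X)[0][0] = 4 * (0) = 0
  (4X)[0][1] = 4 * (-12) = -48
  (4X)[0][2] = 4 * (6) = 24
  (4X)[1][0] = 4 * (3) = 12
  (4X)[1][1] = 4 * (15) = 60
  (4X)[1][2] = 4 * (2) = 8
  (4X)[2][0] = 4 * (10) = 40
  (4X)[2][1] = 4 * (7) = 28
  (4X)[2][2] = 4 * (-4) = -16
4X =
[        0       -48        24 ]
[       12        60         8 ]
[       40        28       -16 ]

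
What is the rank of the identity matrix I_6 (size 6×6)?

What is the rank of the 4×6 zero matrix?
rank(I_6) = 6, rank(0) = 0

The identity I_6 has 6 columns that are the standard basis vectors e_1, …, e_6. These are linearly independent, so all 6 columns are pivots and rank(I_6) = 6.
The 4×6 zero matrix has every entry zero, so every row is the zero row and there are no pivots; rank(0) = 0.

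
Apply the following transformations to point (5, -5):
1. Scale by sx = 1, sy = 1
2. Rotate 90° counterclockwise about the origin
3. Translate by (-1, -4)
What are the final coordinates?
(4, 1)

Step 1: Scale → (5, -5)
Step 2: Rotate 90° → (5, 5)
Step 3: Translate → (4, 1)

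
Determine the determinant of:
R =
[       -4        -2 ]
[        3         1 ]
det(R) = 2

For a 2×2 matrix [[a, b], [c, d]], det = a*d - b*c.
det(R) = (-4)*(1) - (-2)*(3) = -4 + 6 = 2.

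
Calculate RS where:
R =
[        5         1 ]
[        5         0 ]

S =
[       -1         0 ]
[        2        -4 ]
RS =
[       -3        -4 ]
[       -5         0 ]

Matrix multiplication: (RS)[i][j] = sum over k of R[i][k] * S[k][j].
  (RS)[0][0] = (5)*(-1) + (1)*(2) = -3
  (RS)[0][1] = (5)*(0) + (1)*(-4) = -4
  (RS)[1][0] = (5)*(-1) + (0)*(2) = -5
  (RS)[1][1] = (5)*(0) + (0)*(-4) = 0
RS =
[       -3        -4 ]
[       -5         0 ]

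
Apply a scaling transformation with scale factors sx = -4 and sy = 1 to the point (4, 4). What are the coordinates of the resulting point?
(-16, 4)

Scaling matrix:
[[-4, 0], [0, 1]]
Result: (4 × -4, 4 × 1) = (-16, 4)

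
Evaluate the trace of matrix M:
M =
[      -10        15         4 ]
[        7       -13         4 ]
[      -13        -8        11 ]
tr(M) = -10 - 13 + 11 = -12

The trace of a square matrix is the sum of its diagonal entries.
Diagonal entries of M: M[0][0] = -10, M[1][1] = -13, M[2][2] = 11.
tr(M) = -10 - 13 + 11 = -12.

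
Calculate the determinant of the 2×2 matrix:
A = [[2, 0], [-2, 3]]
6

For A = [[a, b], [c, d]], det(A) = a*d - b*c.
det(A) = (2)*(3) - (0)*(-2) = 6 - 0 = 6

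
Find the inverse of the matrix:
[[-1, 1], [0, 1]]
[[-1, 1], [0, 1]]

For [[a,b],[c,d]], inverse = (1/det)·[[d,-b],[-c,a]]
det = -1·1 - 1·0 = -1
Inverse = (1/-1)·[[1, -1], [0, -1]]
        = [[-1, 1], [0, 1]]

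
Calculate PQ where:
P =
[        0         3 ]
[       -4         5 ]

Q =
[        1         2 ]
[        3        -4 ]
PQ =
[        9       -12 ]
[       11       -28 ]

Matrix multiplication: (PQ)[i][j] = sum over k of P[i][k] * Q[k][j].
  (PQ)[0][0] = (0)*(1) + (3)*(3) = 9
  (PQ)[0][1] = (0)*(2) + (3)*(-4) = -12
  (PQ)[1][0] = (-4)*(1) + (5)*(3) = 11
  (PQ)[1][1] = (-4)*(2) + (5)*(-4) = -28
PQ =
[        9       -12 ]
[       11       -28 ]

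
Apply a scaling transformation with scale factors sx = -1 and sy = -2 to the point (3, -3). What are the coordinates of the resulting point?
(-3, 6)

Scaling matrix:
[[-1, 0], [0, -2]]
Result: (3 × -1, -3 × -2) = (-3, 6)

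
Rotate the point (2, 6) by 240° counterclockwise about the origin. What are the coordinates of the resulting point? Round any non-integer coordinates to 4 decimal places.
(4.1962, -4.7321)

Rotation matrix R(θ) = [[cos θ, -sin θ], [sin θ, cos θ]]; for θ = 240°:
R = [[-1/2, √3/2], [-√3/2, -1/2]]
Result: R × [2, 6]ᵀ = [-1/2·2 + (√3/2)·6, -√3/2·2 + (-1/2)·6]ᵀ = (4.1962, -4.7321)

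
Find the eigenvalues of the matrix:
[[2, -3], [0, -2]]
λ = -2 and λ = 2

Characteristic equation: det(A - λI) = 0
λ² - (trace)λ + (det) = 0
λ² - (0)λ + (-4) = 0
λ² - 0λ - 4 = 0
Solving: λ = -2, 2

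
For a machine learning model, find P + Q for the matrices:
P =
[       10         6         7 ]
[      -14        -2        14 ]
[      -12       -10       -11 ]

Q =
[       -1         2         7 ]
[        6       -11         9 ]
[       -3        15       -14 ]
P + Q =
[        9         8        14 ]
[       -8       -13        23 ]
[      -15         5       -25 ]

Matrix addition is elementwise: (P+Q)[i][j] = P[i][j] + Q[i][j].
  (P+Q)[0][0] = (10) + (-1) = 9
  (P+Q)[0][1] = (6) + (2) = 8
  (P+Q)[0][2] = (7) + (7) = 14
  (P+Q)[1][0] = (-14) + (6) = -8
  (P+Q)[1][1] = (-2) + (-11) = -13
  (P+Q)[1][2] = (14) + (9) = 23
  (P+Q)[2][0] = (-12) + (-3) = -15
  (P+Q)[2][1] = (-10) + (15) = 5
  (P+Q)[2][2] = (-11) + (-14) = -25
P + Q =
[        9         8        14 ]
[       -8       -13        23 ]
[      -15         5       -25 ]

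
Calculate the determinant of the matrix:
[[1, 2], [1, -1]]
-3

For a 2×2 matrix [[a, b], [c, d]], det = ad - bc
det = (1)(-1) - (2)(1) = -1 - 2 = -3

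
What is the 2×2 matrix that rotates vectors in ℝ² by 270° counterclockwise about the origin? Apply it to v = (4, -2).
R = [[0, 1], [-1, 0]]; R·v = (-2, -4)

A counterclockwise rotation by angle θ in ℝ² has matrix R(θ) = [[cos θ, -sin θ], [sin θ, cos θ]].
For θ = 270°: cos θ = 0, sin θ = -1.
R(270°) = [[0, 1], [-1, 0]].
R·v = [0·4 + (1)·-2, -1·4 + 0·-2] = (-2, -4).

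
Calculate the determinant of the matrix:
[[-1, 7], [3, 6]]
-27

For a 2×2 matrix [[a, b], [c, d]], det = ad - bc
det = (-1)(6) - (7)(3) = -6 - 21 = -27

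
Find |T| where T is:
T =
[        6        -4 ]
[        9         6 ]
det(T) = 72

For a 2×2 matrix [[a, b], [c, d]], det = a*d - b*c.
det(T) = (6)*(6) - (-4)*(9) = 36 + 36 = 72.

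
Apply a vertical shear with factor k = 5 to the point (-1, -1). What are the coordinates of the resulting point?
(-1, -6)

Shear matrix for vertical shear with factor k = 5:
[[1, 0], [5, 1]]
Result: (-1, -1) → (-1, -6)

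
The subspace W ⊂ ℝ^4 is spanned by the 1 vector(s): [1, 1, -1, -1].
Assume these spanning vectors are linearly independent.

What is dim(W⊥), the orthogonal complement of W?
dim(W⊥) = 3

For any subspace W of ℝ^n, dim(W) + dim(W⊥) = n (the whole-space dimension).
Here the given 1 vectors are linearly independent, so dim(W) = 1.
Thus dim(W⊥) = n - dim(W) = 4 - 1 = 3.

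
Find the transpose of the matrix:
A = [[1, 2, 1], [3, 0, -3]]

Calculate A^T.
[[1, 3], [2, 0], [1, -3]]

The transpose sends entry (i,j) to (j,i); rows become columns.
Row 0 of A: [1, 2, 1] -> column 0 of A^T.
Row 1 of A: [3, 0, -3] -> column 1 of A^T.
A^T = [[1, 3], [2, 0], [1, -3]]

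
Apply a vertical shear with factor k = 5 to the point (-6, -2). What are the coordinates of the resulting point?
(-6, -32)

Shear matrix for vertical shear with factor k = 5:
[[1, 0], [5, 1]]
Result: (-6, -2) → (-6, -32)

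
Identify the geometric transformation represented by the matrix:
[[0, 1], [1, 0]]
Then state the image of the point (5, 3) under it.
reflection across the line y = x; image of (5, 3) is (3, 5)

This is a symmetric orthogonal matrix with determinant -1, which characterizes a reflection in ℝ².
The matrix [[0, 1], [1, 0]] represents: reflection across the line y = x.
Applying it to (5, 3): [0·5 + 1·3, 1·5 + 0·3] = (3, 5).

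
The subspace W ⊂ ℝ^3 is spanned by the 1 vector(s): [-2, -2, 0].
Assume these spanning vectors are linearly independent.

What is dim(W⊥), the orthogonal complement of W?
dim(W⊥) = 2

For any subspace W of ℝ^n, dim(W) + dim(W⊥) = n (the whole-space dimension).
Here the given 1 vectors are linearly independent, so dim(W) = 1.
Thus dim(W⊥) = n - dim(W) = 3 - 1 = 2.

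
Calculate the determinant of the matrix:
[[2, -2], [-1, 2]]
2

For a 2×2 matrix [[a, b], [c, d]], det = ad - bc
det = (2)(2) - (-2)(-1) = 4 - 2 = 2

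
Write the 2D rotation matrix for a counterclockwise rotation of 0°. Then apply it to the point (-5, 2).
R = [[1, 0], [0, 1]]; R·(-5, 2) = (-5, 2)

Rotation matrix formula: R(θ) = [[cos θ, -sin θ], [sin θ, cos θ]]
For θ = 0°:
cos(0°) = 1
sin(0°) = 0
R = [[1, 0], [0, 1]]
Apply to (-5, 2): [1·-5 + (0)·2, 0·-5 + 1·2] = (-5, 2)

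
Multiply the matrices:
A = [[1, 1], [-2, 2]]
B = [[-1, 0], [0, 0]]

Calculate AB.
[[-1, 0], [2, 0]]

Each entry (i,j) of AB = sum over k of A[i][k]*B[k][j].
(AB)[0][0] = (1)*(-1) + (1)*(0) = -1
(AB)[0][1] = (1)*(0) + (1)*(0) = 0
(AB)[1][0] = (-2)*(-1) + (2)*(0) = 2
(AB)[1][1] = (-2)*(0) + (2)*(0) = 0
AB = [[-1, 0], [2, 0]]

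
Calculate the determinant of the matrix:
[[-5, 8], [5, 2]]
-50

For a 2×2 matrix [[a, b], [c, d]], det = ad - bc
det = (-5)(2) - (8)(5) = -10 - 40 = -50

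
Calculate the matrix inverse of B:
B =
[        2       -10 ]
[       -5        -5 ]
det(B) = -60
B⁻¹ =
[     1/12      -1/6 ]
[    -1/12     -1/30 ]

For a 2×2 matrix B = [[a, b], [c, d]] with det(B) ≠ 0, B⁻¹ = (1/det(B)) * [[d, -b], [-c, a]].
det(B) = (2)*(-5) - (-10)*(-5) = -10 - 50 = -60.
B⁻¹ = (1/-60) * [[-5, 10], [5, 2]].
Dividing each entry by -60 and reducing:
B⁻¹ =
[     1/12      -1/6 ]
[    -1/12     -1/30 ]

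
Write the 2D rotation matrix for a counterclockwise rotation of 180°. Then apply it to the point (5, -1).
R = [[-1, 0], [0, -1]]; R·(5, -1) = (-5, 1)

Rotation matrix formula: R(θ) = [[cos θ, -sin θ], [sin θ, cos θ]]
For θ = 180°:
cos(180°) = -1
sin(180°) = 0
R = [[-1, 0], [0, -1]]
Apply to (5, -1): [-1·5 + (0)·-1, 0·5 + -1·-1] = (-5, 1)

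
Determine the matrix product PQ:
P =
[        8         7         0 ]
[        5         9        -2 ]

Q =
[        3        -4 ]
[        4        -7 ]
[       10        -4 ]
PQ =
[       52       -81 ]
[       31       -75 ]

Matrix multiplication: (PQ)[i][j] = sum over k of P[i][k] * Q[k][j].
  (PQ)[0][0] = (8)*(3) + (7)*(4) + (0)*(10) = 52
  (PQ)[0][1] = (8)*(-4) + (7)*(-7) + (0)*(-4) = -81
  (PQ)[1][0] = (5)*(3) + (9)*(4) + (-2)*(10) = 31
  (PQ)[1][1] = (5)*(-4) + (9)*(-7) + (-2)*(-4) = -75
PQ =
[       52       -81 ]
[       31       -75 ]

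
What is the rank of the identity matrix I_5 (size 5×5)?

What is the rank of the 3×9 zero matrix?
rank(I_5) = 5, rank(0) = 0

The identity I_5 has 5 columns that are the standard basis vectors e_1, …, e_5. These are linearly independent, so all 5 columns are pivots and rank(I_5) = 5.
The 3×9 zero matrix has every entry zero, so every row is the zero row and there are no pivots; rank(0) = 0.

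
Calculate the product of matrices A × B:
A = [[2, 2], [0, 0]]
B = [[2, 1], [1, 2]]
[[6, 6], [0, 0]]

Matrix multiplication:
C[0][0] = 2×2 + 2×1 = 6
C[0][1] = 2×1 + 2×2 = 6
C[1][0] = 0×2 + 0×1 = 0
C[1][1] = 0×1 + 0×2 = 0
Result: [[6, 6], [0, 0]]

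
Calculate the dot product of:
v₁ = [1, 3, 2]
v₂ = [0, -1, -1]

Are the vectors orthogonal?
-5, No

The dot product is the sum of products of corresponding components.
v₁·v₂ = (1)*(0) + (3)*(-1) + (2)*(-1) = 0 - 3 - 2 = -5.
Two vectors are orthogonal iff their dot product is 0; here the dot product is -5, so the vectors are not orthogonal.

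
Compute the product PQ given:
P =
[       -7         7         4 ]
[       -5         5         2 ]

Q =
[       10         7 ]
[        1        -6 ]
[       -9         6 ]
PQ =
[      -99       -67 ]
[      -63       -53 ]

Matrix multiplication: (PQ)[i][j] = sum over k of P[i][k] * Q[k][j].
  (PQ)[0][0] = (-7)*(10) + (7)*(1) + (4)*(-9) = -99
  (PQ)[0][1] = (-7)*(7) + (7)*(-6) + (4)*(6) = -67
  (PQ)[1][0] = (-5)*(10) + (5)*(1) + (2)*(-9) = -63
  (PQ)[1][1] = (-5)*(7) + (5)*(-6) + (2)*(6) = -53
PQ =
[      -99       -67 ]
[      -63       -53 ]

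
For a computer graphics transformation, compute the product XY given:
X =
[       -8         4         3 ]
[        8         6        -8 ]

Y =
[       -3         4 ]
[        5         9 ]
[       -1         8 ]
XY =
[       41        28 ]
[       14        22 ]

Matrix multiplication: (XY)[i][j] = sum over k of X[i][k] * Y[k][j].
  (XY)[0][0] = (-8)*(-3) + (4)*(5) + (3)*(-1) = 41
  (XY)[0][1] = (-8)*(4) + (4)*(9) + (3)*(8) = 28
  (XY)[1][0] = (8)*(-3) + (6)*(5) + (-8)*(-1) = 14
  (XY)[1][1] = (8)*(4) + (6)*(9) + (-8)*(8) = 22
XY =
[       41        28 ]
[       14        22 ]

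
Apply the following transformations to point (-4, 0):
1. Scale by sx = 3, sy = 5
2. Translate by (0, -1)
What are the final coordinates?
(-12, -1)

Step 1: Scale (-4, 0) by (sx, sy) = (3, 5) → (-12, 0)
Step 2: Translate by (0, -1) → (-12, -1)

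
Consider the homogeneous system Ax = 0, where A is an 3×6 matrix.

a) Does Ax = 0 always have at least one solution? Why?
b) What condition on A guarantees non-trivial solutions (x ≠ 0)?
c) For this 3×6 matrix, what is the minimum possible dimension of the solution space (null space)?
a) Yes, x = 0 is always a solution. b) When A has linearly dependent columns (rank < n). c) Minimum nullity = 3.

a) x = 0 satisfies A·0 = 0, so the zero vector is always a solution.
b) Non-trivial solutions exist iff the columns of A are linearly dependent, equivalently rank(A) < n (the number of columns).
c) By rank-nullity, rank(A) + nullity(A) = n = 6. Since A has only 3 rows, rank(A) ≤ 3, so nullity(A) ≥ 6 - 3 = 3.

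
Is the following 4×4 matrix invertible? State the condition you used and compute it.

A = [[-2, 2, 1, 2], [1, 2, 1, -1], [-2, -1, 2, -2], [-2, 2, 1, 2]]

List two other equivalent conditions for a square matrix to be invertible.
No, not invertible; det(A) = 0 (two rows are equal, so the rows are linearly dependent). Equivalent conditions (failing for this A): rank(A) < 4; Ax = 0 has non-trivial solutions; 0 is an eigenvalue; the columns are linearly dependent.

To check invertibility, compute det(A).
In this matrix, row 0 and the last row are identical, so one row is a scalar multiple of another and the rows are linearly dependent.
A matrix with linearly dependent rows has det = 0 and is not invertible.
Equivalent failed conditions:
- rank(A) < 4.
- Ax = 0 has non-trivial solutions.
- 0 is an eigenvalue.
- The columns are linearly dependent.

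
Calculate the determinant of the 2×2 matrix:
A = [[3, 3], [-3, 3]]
18

For A = [[a, b], [c, d]], det(A) = a*d - b*c.
det(A) = (3)*(3) - (3)*(-3) = 9 - -9 = 18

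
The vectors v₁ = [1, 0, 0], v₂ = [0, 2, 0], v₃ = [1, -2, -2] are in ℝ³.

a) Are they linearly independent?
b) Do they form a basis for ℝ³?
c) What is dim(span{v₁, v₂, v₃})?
Yes independent, yes basis, dim = 3

Stack v₁, v₂, v₃ as rows of a 3×3 matrix.
[[1, 0, 0]; [0, 2, 0]; [1, -2, -2]] is already lower triangular with nonzero diagonal entries (1, 2, -2), so its determinant is the product of the diagonal entries, det = (1)·(2)·(-2) = -4 ≠ 0, and the rows are linearly independent.
Three linearly independent vectors in ℝ³ form a basis for ℝ³, so dim(span{v₁,v₂,v₃}) = 3.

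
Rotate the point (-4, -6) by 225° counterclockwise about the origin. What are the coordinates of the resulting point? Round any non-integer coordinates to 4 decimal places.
(-1.4142, 7.0711)

Rotation matrix R(θ) = [[cos θ, -sin θ], [sin θ, cos θ]]; for θ = 225°:
R = [[-√2/2, √2/2], [-√2/2, -√2/2]]
Result: R × [-4, -6]ᵀ = [-√2/2·-4 + (√2/2)·-6, -√2/2·-4 + (-√2/2)·-6]ᵀ = (-1.4142, 7.0711)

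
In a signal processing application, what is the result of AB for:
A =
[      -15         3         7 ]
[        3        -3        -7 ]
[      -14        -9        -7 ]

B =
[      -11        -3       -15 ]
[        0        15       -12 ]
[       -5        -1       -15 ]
AB =
[      130        83        84 ]
[        2       -47        96 ]
[      189       -86       423 ]

Matrix multiplication: (AB)[i][j] = sum over k of A[i][k] * B[k][j].
  (AB)[0][0] = (-15)*(-11) + (3)*(0) + (7)*(-5) = 130
  (AB)[0][1] = (-15)*(-3) + (3)*(15) + (7)*(-1) = 83
  (AB)[0][2] = (-15)*(-15) + (3)*(-12) + (7)*(-15) = 84
  (AB)[1][0] = (3)*(-11) + (-3)*(0) + (-7)*(-5) = 2
  (AB)[1][1] = (3)*(-3) + (-3)*(15) + (-7)*(-1) = -47
  (AB)[1][2] = (3)*(-15) + (-3)*(-12) + (-7)*(-15) = 96
  (AB)[2][0] = (-14)*(-11) + (-9)*(0) + (-7)*(-5) = 189
  (AB)[2][1] = (-14)*(-3) + (-9)*(15) + (-7)*(-1) = -86
  (AB)[2][2] = (-14)*(-15) + (-9)*(-12) + (-7)*(-15) = 423
AB =
[      130        83        84 ]
[        2       -47        96 ]
[      189       -86       423 ]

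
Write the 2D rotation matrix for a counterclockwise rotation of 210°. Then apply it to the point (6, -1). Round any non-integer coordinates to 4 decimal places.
R = [[-√3/2, 1/2], [-1/2, -√3/2]]; R·(6, -1) = (-5.6962, -2.1340)

Rotation matrix formula: R(θ) = [[cos θ, -sin θ], [sin θ, cos θ]]
For θ = 210°:
cos(210°) = -√3/2
sin(210°) = -1/2
R = [[-√3/2, 1/2], [-1/2, -√3/2]]
Apply to (6, -1): [-√3/2·6 + (1/2)·-1, -1/2·6 + -√3/2·-1] = (-5.6962, -2.1340)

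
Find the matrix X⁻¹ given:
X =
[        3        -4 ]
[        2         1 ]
det(X) = 11
X⁻¹ =
[     1/11      4/11 ]
[    -2/11      3/11 ]

For a 2×2 matrix X = [[a, b], [c, d]] with det(X) ≠ 0, X⁻¹ = (1/det(X)) * [[d, -b], [-c, a]].
det(X) = (3)*(1) - (-4)*(2) = 3 + 8 = 11.
X⁻¹ = (1/11) * [[1, 4], [-2, 3]].
Dividing each entry by 11 and reducing:
X⁻¹ =
[     1/11      4/11 ]
[    -2/11      3/11 ]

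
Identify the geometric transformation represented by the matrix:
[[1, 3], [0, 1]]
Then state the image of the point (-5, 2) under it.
horizontal shear with factor 3; image of (-5, 2) is (1, 2)

The matrix [[1, k], [0, 1]] sends (x, y) to (x + 3y, y), leaving the y-coordinate fixed: a horizontal shear.
The matrix [[1, 3], [0, 1]] represents: horizontal shear with factor 3.
Applying it to (-5, 2): [1·-5 + 3·2, 0·-5 + 1·2] = (1, 2).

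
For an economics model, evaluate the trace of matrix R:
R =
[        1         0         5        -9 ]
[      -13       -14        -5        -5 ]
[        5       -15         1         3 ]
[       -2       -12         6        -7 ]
tr(R) = 1 - 14 + 1 - 7 = -19

The trace of a square matrix is the sum of its diagonal entries.
Diagonal entries of R: R[0][0] = 1, R[1][1] = -14, R[2][2] = 1, R[3][3] = -7.
tr(R) = 1 - 14 + 1 - 7 = -19.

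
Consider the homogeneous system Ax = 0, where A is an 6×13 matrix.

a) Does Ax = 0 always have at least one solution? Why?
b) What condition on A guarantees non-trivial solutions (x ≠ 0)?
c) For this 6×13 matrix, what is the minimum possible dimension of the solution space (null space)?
a) Yes, x = 0 is always a solution. b) When A has linearly dependent columns (rank < n). c) Minimum nullity = 7.

a) x = 0 satisfies A·0 = 0, so the zero vector is always a solution.
b) Non-trivial solutions exist iff the columns of A are linearly dependent, equivalently rank(A) < n (the number of columns).
c) By rank-nullity, rank(A) + nullity(A) = n = 13. Since A has only 6 rows, rank(A) ≤ 6, so nullity(A) ≥ 13 - 6 = 7.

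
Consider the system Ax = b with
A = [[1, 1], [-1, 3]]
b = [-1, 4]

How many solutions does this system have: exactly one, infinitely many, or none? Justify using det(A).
Exactly one solution

Compute det(A) = (1)*(3) - (1)*(-1) = 4.
Because det(A) ≠ 0, A is invertible and Ax = b has a unique solution for every b (here x = A⁻¹ b).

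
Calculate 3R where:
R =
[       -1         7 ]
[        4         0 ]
3R =
[       -3        21 ]
[       12         0 ]

Scalar multiplication is elementwise: (3R)[i][j] = 3 * R[i][j].
  (3R)[0][0] = 3 * (-1) = -3
  (3R)[0][1] = 3 * (7) = 21
  (3R)[1][0] = 3 * (4) = 12
  (3R)[1][1] = 3 * (0) = 0
3R =
[       -3        21 ]
[       12         0 ]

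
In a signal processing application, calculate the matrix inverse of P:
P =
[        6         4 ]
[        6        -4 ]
det(P) = -48
P⁻¹ =
[     1/12      1/12 ]
[      1/8      -1/8 ]

For a 2×2 matrix P = [[a, b], [c, d]] with det(P) ≠ 0, P⁻¹ = (1/det(P)) * [[d, -b], [-c, a]].
det(P) = (6)*(-4) - (4)*(6) = -24 - 24 = -48.
P⁻¹ = (1/-48) * [[-4, -4], [-6, 6]].
Dividing each entry by -48 and reducing:
P⁻¹ =
[     1/12      1/12 ]
[      1/8      -1/8 ]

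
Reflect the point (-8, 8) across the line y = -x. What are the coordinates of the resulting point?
(-8, 8)

Reflection across line y = -x: (-8, 8) → (-8, 8)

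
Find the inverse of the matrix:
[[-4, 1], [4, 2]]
[[-1/6, 1/12], [1/3, 1/3]]

For [[a,b],[c,d]], inverse = (1/det)·[[d,-b],[-c,a]]
det = -4·2 - 1·4 = -12
Inverse = (1/-12)·[[2, -1], [-4, -4]]
        = [[-1/6, 1/12], [1/3, 1/3]]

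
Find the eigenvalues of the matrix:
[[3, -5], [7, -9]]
λ = -4 and λ = -2

Characteristic equation: det(A - λI) = 0
λ² - (trace)λ + (det) = 0
λ² - (-6)λ + (8) = 0
λ² + 6λ + 8 = 0
Solving: λ = -4, -2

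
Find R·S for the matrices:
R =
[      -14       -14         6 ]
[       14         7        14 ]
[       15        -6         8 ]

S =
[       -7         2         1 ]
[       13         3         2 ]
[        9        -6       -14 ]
RS =
[      -30      -106      -126 ]
[      119       -35      -168 ]
[     -111       -36      -109 ]

Matrix multiplication: (RS)[i][j] = sum over k of R[i][k] * S[k][j].
  (RS)[0][0] = (-14)*(-7) + (-14)*(13) + (6)*(9) = -30
  (RS)[0][1] = (-14)*(2) + (-14)*(3) + (6)*(-6) = -106
  (RS)[0][2] = (-14)*(1) + (-14)*(2) + (6)*(-14) = -126
  (RS)[1][0] = (14)*(-7) + (7)*(13) + (14)*(9) = 119
  (RS)[1][1] = (14)*(2) + (7)*(3) + (14)*(-6) = -35
  (RS)[1][2] = (14)*(1) + (7)*(2) + (14)*(-14) = -168
  (RS)[2][0] = (15)*(-7) + (-6)*(13) + (8)*(9) = -111
  (RS)[2][1] = (15)*(2) + (-6)*(3) + (8)*(-6) = -36
  (RS)[2][2] = (15)*(1) + (-6)*(2) + (8)*(-14) = -109
RS =
[      -30      -106      -126 ]
[      119       -35      -168 ]
[     -111       -36      -109 ]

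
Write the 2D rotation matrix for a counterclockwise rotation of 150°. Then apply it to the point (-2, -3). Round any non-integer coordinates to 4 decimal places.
R = [[-√3/2, -1/2], [1/2, -√3/2]]; R·(-2, -3) = (3.2321, 1.5981)

Rotation matrix formula: R(θ) = [[cos θ, -sin θ], [sin θ, cos θ]]
For θ = 150°:
cos(150°) = -√3/2
sin(150°) = 1/2
R = [[-√3/2, -1/2], [1/2, -√3/2]]
Apply to (-2, -3): [-√3/2·-2 + (-1/2)·-3, 1/2·-2 + -√3/2·-3] = (3.2321, 1.5981)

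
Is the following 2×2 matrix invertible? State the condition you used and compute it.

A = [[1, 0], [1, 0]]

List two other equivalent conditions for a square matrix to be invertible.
No, not invertible; det(A) = 0 (two rows are equal, so the rows are linearly dependent). Equivalent conditions (failing for this A): rank(A) < 2; Ax = 0 has non-trivial solutions; 0 is an eigenvalue; the columns are linearly dependent.

To check invertibility, compute det(A).
In this matrix, row 0 and the last row are identical, so one row is a scalar multiple of another and the rows are linearly dependent.
A matrix with linearly dependent rows has det = 0 and is not invertible.
Equivalent failed conditions:
- rank(A) < 2.
- Ax = 0 has non-trivial solutions.
- 0 is an eigenvalue.
- The columns are linearly dependent.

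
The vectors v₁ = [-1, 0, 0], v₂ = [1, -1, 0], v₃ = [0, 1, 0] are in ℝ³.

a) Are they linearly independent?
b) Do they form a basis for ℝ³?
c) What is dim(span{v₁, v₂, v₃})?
Not independent, not a basis, dim(span) = 2

Check whether v₃ can be written as a linear combination of v₁ and v₂.
v₃ = (-1)·v₁ + (-1)·v₂ = [0, 1, 0], so the three vectors are linearly dependent.
Thus they do not form a basis for ℝ³, and dim(span{v₁, v₂, v₃}) = 2 (spanned by v₁ and v₂).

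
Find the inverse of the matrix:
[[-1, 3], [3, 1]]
[[-1/10, 3/10], [3/10, 1/10]]

For [[a,b],[c,d]], inverse = (1/det)·[[d,-b],[-c,a]]
det = -1·1 - 3·3 = -10
Inverse = (1/-10)·[[1, -3], [-3, -1]]
        = [[-1/10, 3/10], [3/10, 1/10]]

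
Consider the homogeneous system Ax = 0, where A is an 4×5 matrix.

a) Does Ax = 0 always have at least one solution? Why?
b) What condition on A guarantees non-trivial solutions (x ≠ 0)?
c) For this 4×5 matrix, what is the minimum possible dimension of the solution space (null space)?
a) Yes, x = 0 is always a solution. b) When A has linearly dependent columns (rank < n). c) Minimum nullity = 1.

a) x = 0 satisfies A·0 = 0, so the zero vector is always a solution.
b) Non-trivial solutions exist iff the columns of A are linearly dependent, equivalently rank(A) < n (the number of columns).
c) By rank-nullity, rank(A) + nullity(A) = n = 5. Since A has only 4 rows, rank(A) ≤ 4, so nullity(A) ≥ 5 - 4 = 1.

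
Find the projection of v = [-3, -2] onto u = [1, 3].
[-9/10, -27/10]

The projection of v onto u is proj_u(v) = ((v·u) / (u·u)) · u.
v·u = (-3)*(1) + (-2)*(3) = -9.
u·u = (1)*(1) + (3)*(3) = 10.
coefficient = -9 / 10 = -9/10.
proj_u(v) = -9/10 · [1, 3] = [-9/10, -27/10].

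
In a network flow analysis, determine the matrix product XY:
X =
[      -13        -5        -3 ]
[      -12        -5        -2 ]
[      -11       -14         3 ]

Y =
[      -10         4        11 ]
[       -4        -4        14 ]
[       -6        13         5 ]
XY =
[      168       -71      -228 ]
[      152       -54      -212 ]
[      148        51      -302 ]

Matrix multiplication: (XY)[i][j] = sum over k of X[i][k] * Y[k][j].
  (XY)[0][0] = (-13)*(-10) + (-5)*(-4) + (-3)*(-6) = 168
  (XY)[0][1] = (-13)*(4) + (-5)*(-4) + (-3)*(13) = -71
  (XY)[0][2] = (-13)*(11) + (-5)*(14) + (-3)*(5) = -228
  (XY)[1][0] = (-12)*(-10) + (-5)*(-4) + (-2)*(-6) = 152
  (XY)[1][1] = (-12)*(4) + (-5)*(-4) + (-2)*(13) = -54
  (XY)[1][2] = (-12)*(11) + (-5)*(14) + (-2)*(5) = -212
  (XY)[2][0] = (-11)*(-10) + (-14)*(-4) + (3)*(-6) = 148
  (XY)[2][1] = (-11)*(4) + (-14)*(-4) + (3)*(13) = 51
  (XY)[2][2] = (-11)*(11) + (-14)*(14) + (3)*(5) = -302
XY =
[      168       -71      -228 ]
[      152       -54      -212 ]
[      148        51      -302 ]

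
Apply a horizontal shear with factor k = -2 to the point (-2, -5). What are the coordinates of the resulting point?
(8, -5)

Shear matrix for horizontal shear with factor k = -2:
[[1, -2], [0, 1]]
Result: (-2, -5) → (8, -5)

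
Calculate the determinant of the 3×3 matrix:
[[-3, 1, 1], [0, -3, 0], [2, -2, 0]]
6

Expansion along first row:
det = -3·det([[-3,0],[-2,0]]) - 1·det([[0,0],[2,0]]) + 1·det([[0,-3],[2,-2]])
    = -3·(-3·0 - 0·-2) - 1·(0·0 - 0·2) + 1·(0·-2 - -3·2)
    = -3·0 - 1·0 + 1·6
    = 0 + 0 + 6 = 6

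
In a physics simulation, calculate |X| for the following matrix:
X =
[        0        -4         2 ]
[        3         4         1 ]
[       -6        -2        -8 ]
det(X) = -36

Expand along row 0 (cofactor expansion): det(X) = a*(e*i - f*h) - b*(d*i - f*g) + c*(d*h - e*g), where the 3×3 is [[a, b, c], [d, e, f], [g, h, i]].
Minor M_00 = (4)*(-8) - (1)*(-2) = -32 + 2 = -30.
Minor M_01 = (3)*(-8) - (1)*(-6) = -24 + 6 = -18.
Minor M_02 = (3)*(-2) - (4)*(-6) = -6 + 24 = 18.
det(X) = (0)*(-30) - (-4)*(-18) + (2)*(18) = 0 - 72 + 36 = -36.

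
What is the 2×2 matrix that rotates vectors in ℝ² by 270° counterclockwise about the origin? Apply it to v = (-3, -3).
R = [[0, 1], [-1, 0]]; R·v = (-3, 3)

A counterclockwise rotation by angle θ in ℝ² has matrix R(θ) = [[cos θ, -sin θ], [sin θ, cos θ]].
For θ = 270°: cos θ = 0, sin θ = -1.
R(270°) = [[0, 1], [-1, 0]].
R·v = [0·-3 + (1)·-3, -1·-3 + 0·-3] = (-3, 3).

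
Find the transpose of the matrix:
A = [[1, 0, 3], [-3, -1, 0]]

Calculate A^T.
[[1, -3], [0, -1], [3, 0]]

The transpose sends entry (i,j) to (j,i); rows become columns.
Row 0 of A: [1, 0, 3] -> column 0 of A^T.
Row 1 of A: [-3, -1, 0] -> column 1 of A^T.
A^T = [[1, -3], [0, -1], [3, 0]]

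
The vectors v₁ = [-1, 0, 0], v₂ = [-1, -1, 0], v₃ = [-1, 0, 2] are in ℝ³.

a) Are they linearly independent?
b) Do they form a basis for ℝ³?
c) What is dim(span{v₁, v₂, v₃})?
Yes independent, yes basis, dim = 3

Stack v₁, v₂, v₃ as rows of a 3×3 matrix.
[[-1, 0, 0]; [-1, -1, 0]; [-1, 0, 2]] is already lower triangular with nonzero diagonal entries (-1, -1, 2), so its determinant is the product of the diagonal entries, det = (-1)·(-1)·(2) = 2 ≠ 0, and the rows are linearly independent.
Three linearly independent vectors in ℝ³ form a basis for ℝ³, so dim(span{v₁,v₂,v₃}) = 3.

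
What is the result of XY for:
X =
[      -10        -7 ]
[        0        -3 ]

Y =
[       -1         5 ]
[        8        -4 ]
XY =
[      -46       -22 ]
[      -24        12 ]

Matrix multiplication: (XY)[i][j] = sum over k of X[i][k] * Y[k][j].
  (XY)[0][0] = (-10)*(-1) + (-7)*(8) = -46
  (XY)[0][1] = (-10)*(5) + (-7)*(-4) = -22
  (XY)[1][0] = (0)*(-1) + (-3)*(8) = -24
  (XY)[1][1] = (0)*(5) + (-3)*(-4) = 12
XY =
[      -46       -22 ]
[      -24        12 ]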